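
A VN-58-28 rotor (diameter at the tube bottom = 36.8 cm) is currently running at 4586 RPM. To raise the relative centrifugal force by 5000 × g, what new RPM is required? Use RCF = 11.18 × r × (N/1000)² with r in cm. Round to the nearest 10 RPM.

r = 36.8 / 2 = 18.4 cm
Current RCF = 11.18 × 18.4 × (4.586)² = 11.18 × 18.4 × 21.031396 ≈ 4,326.4 × g
Target RCF = 4,326.4 + 5,000 = 9,326.4 × g
(N/1000)² = 9,326.4 / 205.712 = 45.33717
N = 1000 × √45.33717 ≈ 6,733.3

6730 RPM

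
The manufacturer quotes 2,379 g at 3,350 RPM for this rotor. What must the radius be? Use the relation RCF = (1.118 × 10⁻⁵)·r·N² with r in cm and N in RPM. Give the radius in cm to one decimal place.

≈ 19.0 cm

2379 = 1.118 × 10⁻⁵ × r × (3350)²
r = 2379 / (1.118 × 10⁻⁵ × 11,222,500) = 2379 / 125.4676 ≈ 18.961 cm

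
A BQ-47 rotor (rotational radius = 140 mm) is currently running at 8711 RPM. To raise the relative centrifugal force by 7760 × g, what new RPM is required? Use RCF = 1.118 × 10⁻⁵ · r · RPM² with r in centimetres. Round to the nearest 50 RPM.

N₂ ≈ 11200 RPM

r = 140 mm = 14.0 cm
Current RCF = 1.118 × 10⁻⁵ × 14 × (8711)² = 1.118 × 10⁻⁵ × 14 × 75,881,521 ≈ 11,877 × g
Target RCF = 11,877 + 7,760 = 19,637 × g
N² = 19,637 / (15.652 × 10⁻⁵) = 125,460,005
N ≈ √125,460,005 ≈ 11,200.9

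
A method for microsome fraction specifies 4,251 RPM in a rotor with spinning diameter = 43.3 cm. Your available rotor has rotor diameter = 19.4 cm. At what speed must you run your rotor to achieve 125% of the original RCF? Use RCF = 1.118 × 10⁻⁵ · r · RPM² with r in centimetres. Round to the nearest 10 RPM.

Original rotor: r = 43.3 / 2 = 21.65 cm
RCF_original = 1.118 × 10⁻⁵ × 21.65 × (4251)² = 1.118 × 10⁻⁵ × 21.65 × 18,071,001 ≈ 4,374 × g
Target RCF = 1.25 × 4,374 ≈ 5,467.5 × g
Your rotor: r = 19.4 / 2 = 9.7 cm
5,467.5 = 1.118 × 10⁻⁵ × 9.7 × N²
N² = 5,467.5 / (10.8446 × 10⁻⁵) = 50,416,797
N ≈ √50,416,797 ≈ 7,100.5

7100 RPM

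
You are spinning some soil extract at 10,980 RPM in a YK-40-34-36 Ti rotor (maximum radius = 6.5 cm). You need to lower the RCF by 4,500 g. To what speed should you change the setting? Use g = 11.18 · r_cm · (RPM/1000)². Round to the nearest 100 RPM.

Current RCF = 11.18 × 6.5 × (10.98)² = 11.18 × 6.5 × 120.5604 ≈ 8,761.1 × g
Target RCF = 8,761.1 − 4,500 = 4,261.1 × g
(N/1000)² = 4,261.1 / 72.67 = 58.6363
N = 1000 × √58.6363 ≈ 7,657.4

7700 RPM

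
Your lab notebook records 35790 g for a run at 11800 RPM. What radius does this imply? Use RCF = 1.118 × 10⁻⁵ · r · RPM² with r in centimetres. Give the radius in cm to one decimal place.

35790 = 1.118 × 10⁻⁵ × r × (11800)²
r = 35790 / (1.118 × 10⁻⁵ × 139,240,000) = 35790 / 1556.703 ≈ 22.991 cm

r ≈ 23.0 cm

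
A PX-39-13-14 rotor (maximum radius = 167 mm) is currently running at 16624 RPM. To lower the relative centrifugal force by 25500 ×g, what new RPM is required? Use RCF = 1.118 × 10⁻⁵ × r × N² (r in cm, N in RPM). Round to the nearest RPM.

11823 RPM

r = 167 mm = 16.7 cm
Current RCF = 1.118 × 10⁻⁵ × 16.7 × (16624)² = 1.118 × 10⁻⁵ × 16.7 × 276,357,376 ≈ 51,597.6 × g
Target RCF = 51,597.6 − 25,500 = 26,097.6 × g
N² = 26,097.6 / (18.6706 × 10⁻⁵) = 139,779,118
N ≈ √139,779,118 ≈ 11,822.8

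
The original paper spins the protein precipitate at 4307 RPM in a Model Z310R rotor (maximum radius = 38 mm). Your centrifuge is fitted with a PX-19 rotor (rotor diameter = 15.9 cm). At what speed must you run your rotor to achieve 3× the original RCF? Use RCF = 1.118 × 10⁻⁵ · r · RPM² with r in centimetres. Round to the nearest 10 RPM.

≈ 5160 RPM

Original rotor: r = 38 mm = 3.8 cm
RCF_original = 1.118 × 10⁻⁵ × 3.8 × (4307)² = 1.118 × 10⁻⁵ × 3.8 × 18,550,249 ≈ 788.1 × g
Target RCF = 3 × 788.1 ≈ 2,364.3 × g
Your rotor: r = 15.9 / 2 = 7.95 cm
2,364.3 = 1.118 × 10⁻⁵ × 7.95 × N²
N² = 2,364.3 / (8.8881 × 10⁻⁵) = 26,600,736
N ≈ √26,600,736 ≈ 5,157.6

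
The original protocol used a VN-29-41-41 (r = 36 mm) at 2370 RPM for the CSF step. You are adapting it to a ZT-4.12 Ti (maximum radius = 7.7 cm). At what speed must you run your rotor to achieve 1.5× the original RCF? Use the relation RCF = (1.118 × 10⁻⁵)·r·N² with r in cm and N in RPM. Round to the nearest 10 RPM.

1980 RPM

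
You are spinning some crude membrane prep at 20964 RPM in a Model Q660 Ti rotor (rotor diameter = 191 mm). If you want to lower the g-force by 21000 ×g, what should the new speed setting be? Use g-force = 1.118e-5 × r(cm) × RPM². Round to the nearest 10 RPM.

N₂ ≈ 15580 RPM

r = 191 mm / 2 = 95.5 mm = 9.55 cm
Current RCF = 1.118 × 10⁻⁵ × 9.55 × (20964)² = 1.118 × 10⁻⁵ × 9.55 × 439,489,296 ≈ 46,923.8 × g
Target RCF = 46,923.8 − 21,000 = 25,923.8 × g
N² = 25,923.8 / (10.6769 × 10⁻⁵) = 242,802,686
N ≈ √242,802,686 ≈ 15,582.1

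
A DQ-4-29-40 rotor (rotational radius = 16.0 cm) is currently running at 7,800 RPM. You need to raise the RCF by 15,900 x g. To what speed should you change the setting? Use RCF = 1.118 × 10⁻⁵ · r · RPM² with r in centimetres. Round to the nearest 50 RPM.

Current RCF = 1.118 × 10⁻⁵ × 16 × (7800)² = 1.118 × 10⁻⁵ × 16 × 60,840,000 ≈ 10,883.1 × g
Target RCF = 10,883.1 + 15,900 = 26,783.1 × g
N² = 26,783.1 / (17.888 × 10⁻⁵) = 149,726,632
N ≈ √149,726,632 ≈ 12,236.3

N₂ ≈ 12250 RPM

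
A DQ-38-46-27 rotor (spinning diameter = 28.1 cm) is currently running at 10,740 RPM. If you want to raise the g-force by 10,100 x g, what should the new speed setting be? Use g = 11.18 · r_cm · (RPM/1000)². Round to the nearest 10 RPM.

N₂ ≈ 13400 RPM

r = 28.1 / 2 = 14.05 cm
Current RCF = 11.18 × 14.05 × (10.74)² = 11.18 × 14.05 × 115.3476 ≈ 18,118.7 × g
Target RCF = 18,118.7 + 10,100 = 28,218.7 × g
(N/1000)² = 28,218.7 / 157.079 = 179.6465
N = 1000 × √179.6465 ≈ 13,403.2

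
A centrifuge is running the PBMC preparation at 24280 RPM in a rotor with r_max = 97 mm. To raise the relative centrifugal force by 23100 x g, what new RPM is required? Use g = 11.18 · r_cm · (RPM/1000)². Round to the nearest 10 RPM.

28330 RPM

r = 97 mm = 9.7 cm
Current RCF = 11.18 × 9.7 × (24.28)² = 11.18 × 9.7 × 589.5184 ≈ 63,930.9 × g
Target RCF = 63,930.9 + 23,100 = 87,030.9 × g
(N/1000)² = 87,030.9 / 108.446 = 802.5275
N = 1000 × √802.5275 ≈ 28,328.9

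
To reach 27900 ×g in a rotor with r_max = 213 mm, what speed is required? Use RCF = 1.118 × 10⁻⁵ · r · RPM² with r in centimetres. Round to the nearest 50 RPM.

≈ 10800 RPM

r = 213 mm = 21.3 cm
27,900 = 1.118 × 10⁻⁵ × 21.3 × N²
N² = 27,900 / (23.8134 × 10⁻⁵) = 117,160,926
N ≈ √117,160,926 ≈ 10,824.1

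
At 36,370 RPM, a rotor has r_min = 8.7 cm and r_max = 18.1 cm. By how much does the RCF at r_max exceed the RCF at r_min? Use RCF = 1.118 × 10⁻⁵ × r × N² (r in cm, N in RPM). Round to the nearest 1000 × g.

≈ 139000 x g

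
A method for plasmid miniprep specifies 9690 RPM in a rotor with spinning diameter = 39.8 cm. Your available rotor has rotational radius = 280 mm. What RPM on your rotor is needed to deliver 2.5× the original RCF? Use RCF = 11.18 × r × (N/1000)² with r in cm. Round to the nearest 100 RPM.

Original rotor: r = 39.8 / 2 = 19.9 cm
RCF_original = 11.18 × 19.9 × (9.69)² = 11.18 × 19.9 × 93.8961 ≈ 20,890.2 × g
Target RCF = 2.5 × 20,890.2 ≈ 52,225.5 × g
Your rotor: r = 280 mm = 28.0 cm
52,225.5 = 11.18 × 28 × (N/1000)²
(N/1000)² = 52,225.5 / 313.04 = 166.8333
N = 1000 × √166.8333 ≈ 12,916.4

12900 RPM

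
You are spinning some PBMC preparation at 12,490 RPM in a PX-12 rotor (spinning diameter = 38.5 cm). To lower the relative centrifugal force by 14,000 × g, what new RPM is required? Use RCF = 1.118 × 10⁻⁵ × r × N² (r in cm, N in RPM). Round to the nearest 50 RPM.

r = 38.5 / 2 = 19.25 cm
Current RCF = 1.118 × 10⁻⁵ × 19.25 × (12490)² = 1.118 × 10⁻⁵ × 19.25 × 156,000,100 ≈ 33,573.6 × g
Target RCF = 33,573.6 − 14,000 = 19,573.6 × g
N² = 19,573.6 / (21.5215 × 10⁻⁵) = 90,949,051
N ≈ √90,949,051 ≈ 9,536.7

9550 RPM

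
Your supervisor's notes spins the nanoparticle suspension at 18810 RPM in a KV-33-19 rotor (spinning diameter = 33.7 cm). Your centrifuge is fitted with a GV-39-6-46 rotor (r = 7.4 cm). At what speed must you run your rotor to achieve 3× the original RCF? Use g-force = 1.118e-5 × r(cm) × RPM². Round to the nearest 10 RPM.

≈ 49160 RPM

Original rotor: r = 33.7 / 2 = 16.85 cm
RCF_original = 1.118 × 10⁻⁵ × 16.85 × (18810)² = 1.118 × 10⁻⁵ × 16.85 × 353,816,100 ≈ 66,652.9 × g
Target RCF = 3 × 66,652.9 ≈ 199,958.7 × g
199,958.7 = 1.118 × 10⁻⁵ × 7.4 × N²
N² = 199,958.7 / (8.2732 × 10⁻⁵) = 2,416,945,076
N ≈ √2,416,945,076 ≈ 49,162.4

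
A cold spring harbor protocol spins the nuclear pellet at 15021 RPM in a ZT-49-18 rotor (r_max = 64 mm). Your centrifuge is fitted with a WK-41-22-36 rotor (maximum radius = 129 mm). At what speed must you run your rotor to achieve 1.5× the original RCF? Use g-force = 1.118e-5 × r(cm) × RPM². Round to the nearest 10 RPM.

12960 RPM

Original rotor: r = 64 mm = 6.4 cm
RCF = 1.118 × 10⁻⁵ × r × N²
RCF_original = 1.118 × 10⁻⁵ × 6.4 × (15021)² = 1.118 × 10⁻⁵ × 6.4 × 225,630,441 ≈ 16,144.3 × g
Target RCF = 1.5 × 16,144.3 ≈ 24,216.4 × g
Your rotor: r = 129 mm = 12.9 cm
24,216.4 = 1.118 × 10⁻⁵ × 12.9 × N²
N² = 24,216.4 / (14.4222 × 10⁻⁵) = 167,910,582
N ≈ √167,910,582 ≈ 12,958.0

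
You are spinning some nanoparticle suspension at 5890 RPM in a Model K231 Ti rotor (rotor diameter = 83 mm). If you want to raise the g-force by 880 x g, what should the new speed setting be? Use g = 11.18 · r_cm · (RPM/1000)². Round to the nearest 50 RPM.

r = 83 mm / 2 = 41.5 mm = 4.15 cm
Current RCF = 11.18 × 4.15 × (5.89)² = 11.18 × 4.15 × 34.6921 ≈ 1,609.6 × g
Target RCF = 1,609.6 + 880 = 2,489.6 × g
(N/1000)² = 2,489.6 / 46.397 = 53.65864
N = 1000 × √53.65864 ≈ 7,325.2

≈ 7350 RPM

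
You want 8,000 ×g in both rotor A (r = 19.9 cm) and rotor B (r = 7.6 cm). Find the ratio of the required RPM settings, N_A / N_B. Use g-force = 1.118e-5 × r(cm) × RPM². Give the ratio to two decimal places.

0.62

At fixed RCF, N ∝ 1/√r, so N_A/N_B = √(r_B/r_A) = √(7.6/19.9) = √0.381910 = 0.6180.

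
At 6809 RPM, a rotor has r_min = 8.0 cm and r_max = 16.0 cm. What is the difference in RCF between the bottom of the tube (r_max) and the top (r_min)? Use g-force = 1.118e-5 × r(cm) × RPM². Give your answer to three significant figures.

ΔRCF ≈ 4150 x g

RCF_max = 1.118 × 10⁻⁵ × 16 × (6809)² = 1.118 × 10⁻⁵ × 16 × 46,362,481 ≈ 8,293.3 × g
RCF_min = 1.118 × 10⁻⁵ × 8 × (6809)² = 1.118 × 10⁻⁵ × 8 × 46,362,481 ≈ 4,146.7 × g
ΔRCF = 8,293.3 − 4,146.7 = 4,146.6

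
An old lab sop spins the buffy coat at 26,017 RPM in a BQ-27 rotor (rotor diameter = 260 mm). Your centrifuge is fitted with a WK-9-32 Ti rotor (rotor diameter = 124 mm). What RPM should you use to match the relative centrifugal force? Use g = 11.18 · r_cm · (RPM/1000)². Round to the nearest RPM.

Original rotor: r = 260 mm / 2 = 130 mm = 13 cm
RCF_original = 11.18 × 13 × (26.017)² = 11.18 × 13 × 676.884289 ≈ 98,378.4 × g
Your rotor: r = 124 mm / 2 = 62 mm = 6.2 cm
98,378.4 = 11.18 × 6.2 × (N/1000)²
(N/1000)² = 98,378.4 / 69.316 = 1419.274
N = 1000 × √1419.274 ≈ 37,673.3

≈ 37673 RPM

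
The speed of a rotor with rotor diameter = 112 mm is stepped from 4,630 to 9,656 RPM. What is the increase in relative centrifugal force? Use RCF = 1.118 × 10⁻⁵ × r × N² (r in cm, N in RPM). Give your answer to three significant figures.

r = 112 mm / 2 = 56 mm = 5.6 cm
RCF₁ = 1.118 × 10⁻⁵ × 5.6 × (4630)² = 1.118 × 10⁻⁵ × 5.6 × 21,436,900 ≈ 1,342.1 × g
RCF₂ = 1.118 × 10⁻⁵ × 5.6 × (9656)² = 1.118 × 10⁻⁵ × 5.6 × 93,238,336 ≈ 5,837.5 × g
Increase = 5,837.5 − 1,342.1 = 4,495.4

≈ 4500 x g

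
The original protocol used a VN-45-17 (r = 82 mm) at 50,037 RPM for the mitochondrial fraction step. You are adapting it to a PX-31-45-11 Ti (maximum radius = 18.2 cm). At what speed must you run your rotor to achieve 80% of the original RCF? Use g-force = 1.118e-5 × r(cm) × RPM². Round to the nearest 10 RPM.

30040 RPM

Original rotor: r = 82 mm = 8.2 cm
RCF = 1.118 × 10⁻⁵ × r × N²
RCF_original = 1.118 × 10⁻⁵ × 8.2 × (50037)² = 1.118 × 10⁻⁵ × 8.2 × 2,503,701,369 ≈ 229,529.3 × g
Target RCF = 0.8 × 229,529.3 ≈ 183,623.4 × g
183,623.4 = 1.118 × 10⁻⁵ × 18.2 × N²
N² = 183,623.4 / (20.3476 × 10⁻⁵) = 902,432,719
N ≈ √902,432,719 ≈ 30,040.5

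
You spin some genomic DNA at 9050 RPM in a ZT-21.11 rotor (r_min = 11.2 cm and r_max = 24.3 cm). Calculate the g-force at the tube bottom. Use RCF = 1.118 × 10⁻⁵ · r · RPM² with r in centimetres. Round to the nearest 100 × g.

RCF ≈ 22300 × g

Use r_max = 24.3 cm.
RCF = 1.118 × 10⁻⁵ × 24.3 × (9050)² = 1.118 × 10⁻⁵ × 24.3 × 81,902,500 ≈ 22,250.8 × g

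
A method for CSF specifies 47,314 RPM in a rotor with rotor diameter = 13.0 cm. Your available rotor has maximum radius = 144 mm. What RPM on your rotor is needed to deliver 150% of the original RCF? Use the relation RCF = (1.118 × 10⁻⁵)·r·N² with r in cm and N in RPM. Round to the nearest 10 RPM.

Original rotor: r = 13.0 / 2 = 6.5 cm
RCF_original = 1.118 × 10⁻⁵ × 6.5 × (47314)² = 1.118 × 10⁻⁵ × 6.5 × 2,238,614,596 ≈ 162,680.1 × g
Target RCF = 1.5 × 162,680.1 ≈ 244,020.2 × g
Your rotor: r = 144 mm = 14.4 cm
244,020.2 = 1.118 × 10⁻⁵ × 14.4 × N²
N² = 244,020.2 / (16.0992 × 10⁻⁵) = 1,515,728,732
N ≈ √1,515,728,732 ≈ 38,932.4

38930 RPM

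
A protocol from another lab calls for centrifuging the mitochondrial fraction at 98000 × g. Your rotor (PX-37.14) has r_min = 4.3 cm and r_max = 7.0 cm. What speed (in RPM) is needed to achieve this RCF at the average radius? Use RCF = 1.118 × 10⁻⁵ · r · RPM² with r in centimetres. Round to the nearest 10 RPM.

N ≈ 39390 RPM

r_avg = (4.3 + 7.0) / 2 = 5.65 cm
RCF = 1.118 × 10⁻⁵ × r × N²
98,000 = 1.118 × 10⁻⁵ × 5.65 × N²
N² = 98,000 / (6.3167 × 10⁻⁵) = 1,551,443,000
N ≈ √1,551,443,000 ≈ 39,388.4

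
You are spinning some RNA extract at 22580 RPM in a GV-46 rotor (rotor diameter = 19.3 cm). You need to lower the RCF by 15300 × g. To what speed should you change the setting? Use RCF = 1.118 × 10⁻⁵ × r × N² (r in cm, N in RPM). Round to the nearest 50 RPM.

r = 19.3 / 2 = 9.65 cm
Current RCF = 1.118 × 10⁻⁵ × 9.65 × (22580)² = 1.118 × 10⁻⁵ × 9.65 × 509,856,400 ≈ 55,006.9 × g
Target RCF = 55,006.9 − 15,300 = 39,706.9 × g
N² = 39,706.9 / (10.7887 × 10⁻⁵) = 368,041,562
N ≈ √368,041,562 ≈ 19,184.4

19200 RPM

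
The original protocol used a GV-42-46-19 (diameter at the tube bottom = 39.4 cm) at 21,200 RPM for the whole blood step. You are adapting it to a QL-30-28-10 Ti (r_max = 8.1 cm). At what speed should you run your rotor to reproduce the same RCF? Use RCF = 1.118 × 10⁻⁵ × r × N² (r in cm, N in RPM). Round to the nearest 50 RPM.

Original rotor: r = 39.4 / 2 = 19.7 cm
RCF_original = 1.118 × 10⁻⁵ × 19.7 × (21200)² = 1.118 × 10⁻⁵ × 19.7 × 449,440,000 ≈ 98,987.4 × g
98,987.4 = 1.118 × 10⁻⁵ × 8.1 × N²
N² = 98,987.4 / (9.0558 × 10⁻⁵) = 1,093,082,886
N ≈ √1,093,082,886 ≈ 33,061.8

≈ 33050 RPM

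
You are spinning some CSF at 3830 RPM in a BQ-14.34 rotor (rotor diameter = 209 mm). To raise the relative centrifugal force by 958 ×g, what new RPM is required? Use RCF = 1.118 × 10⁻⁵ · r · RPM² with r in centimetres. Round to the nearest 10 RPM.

r = 209 mm / 2 = 104.5 mm = 10.45 cm
Current RCF = 1.118 × 10⁻⁵ × 10.45 × (3830)² = 1.118 × 10⁻⁵ × 10.45 × 14,668,900 ≈ 1,713.8 × g
Target RCF = 1,713.8 + 958 = 2,671.8 × g
N² = 2,671.8 / (11.6831 × 10⁻⁵) = 22,868,930
N ≈ √22,868,930 ≈ 4,782.1

N₂ ≈ 4780 RPM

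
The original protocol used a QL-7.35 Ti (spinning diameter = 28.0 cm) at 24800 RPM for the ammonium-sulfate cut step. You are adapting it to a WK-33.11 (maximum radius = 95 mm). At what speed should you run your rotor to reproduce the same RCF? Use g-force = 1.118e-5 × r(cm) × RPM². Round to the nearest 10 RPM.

30110 RPM

Original rotor: r = 28.0 / 2 = 14 cm
RCF_original = 1.118 × 10⁻⁵ × 14 × (24800)² = 1.118 × 10⁻⁵ × 14 × 615,040,000 ≈ 96,266.1 × g
Your rotor: r = 95 mm = 9.5 cm
96,266.1 = 1.118 × 10⁻⁵ × 9.5 × N²
N² = 96,266.1 / (10.621 × 10⁻⁵) = 906,375,106
N ≈ √906,375,106 ≈ 30,106.1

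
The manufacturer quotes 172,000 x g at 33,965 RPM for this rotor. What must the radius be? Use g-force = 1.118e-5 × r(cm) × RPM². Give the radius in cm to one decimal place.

13.3 cm

172000 = 1.118 × 10⁻⁵ × r × (33965)²
r = 172000 / (1.118 × 10⁻⁵ × 1,153,621,225) = 172000 / 12897.49 ≈ 13.336 cm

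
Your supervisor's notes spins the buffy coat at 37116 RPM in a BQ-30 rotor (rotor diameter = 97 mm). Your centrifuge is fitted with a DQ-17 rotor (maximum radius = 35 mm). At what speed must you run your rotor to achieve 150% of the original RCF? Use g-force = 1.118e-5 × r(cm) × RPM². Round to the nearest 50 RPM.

Original rotor: r = 97 mm / 2 = 48.5 mm = 4.85 cm
RCF_original = 1.118 × 10⁻⁵ × 4.85 × (37116)² = 1.118 × 10⁻⁵ × 4.85 × 1,377,597,456 ≈ 74,697.5 × g
Target RCF = 1.5 × 74,697.5 ≈ 112,046.2 × g
Your rotor: r = 35 mm = 3.5 cm
112,046.2 = 1.118 × 10⁻⁵ × 3.5 × N²
N² = 112,046.2 / (3.913 × 10⁻⁵) = 2,863,434,705
N ≈ √2,863,434,705 ≈ 53,511.1

≈ 53500 RPM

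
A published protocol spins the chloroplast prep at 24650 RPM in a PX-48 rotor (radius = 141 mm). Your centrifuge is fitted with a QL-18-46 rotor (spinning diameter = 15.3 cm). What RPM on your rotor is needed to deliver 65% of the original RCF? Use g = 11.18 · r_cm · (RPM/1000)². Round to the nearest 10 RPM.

Original rotor: r = 141 mm = 14.1 cm
RCF_original = 11.18 × 14.1 × (24.65)² = 11.18 × 14.1 × 607.6225 ≈ 95,784.4 × g
Target RCF = 0.65 × 95,784.4 ≈ 62,259.9 × g
Your rotor: r = 15.3 / 2 = 7.65 cm
62,259.9 = 11.18 × 7.65 × (N/1000)²
(N/1000)² = 62,259.9 / 85.527 = 727.9561
N = 1000 × √727.9561 ≈ 26,980.7

≈ 26980 RPM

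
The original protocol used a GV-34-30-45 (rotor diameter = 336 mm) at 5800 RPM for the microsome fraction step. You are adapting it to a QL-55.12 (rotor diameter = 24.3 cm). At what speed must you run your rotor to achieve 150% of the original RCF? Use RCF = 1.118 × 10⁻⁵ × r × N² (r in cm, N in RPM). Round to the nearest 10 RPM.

≈ 8350 RPM

Original rotor: r = 336 mm / 2 = 168 mm = 16.8 cm
RCF = 1.118 × 10⁻⁵ × r × N²
RCF_original = 1.118 × 10⁻⁵ × 16.8 × (5800)² = 1.118 × 10⁻⁵ × 16.8 × 33,640,000 ≈ 6,318.4 × g
Target RCF = 1.5 × 6,318.4 ≈ 9,477.6 × g
Your rotor: r = 24.3 / 2 = 12.15 cm
9,477.6 = 1.118 × 10⁻⁵ × 12.15 × N²
N² = 9,477.6 / (13.5837 × 10⁻⁵) = 69,771,859
N ≈ √69,771,859 ≈ 8,353.0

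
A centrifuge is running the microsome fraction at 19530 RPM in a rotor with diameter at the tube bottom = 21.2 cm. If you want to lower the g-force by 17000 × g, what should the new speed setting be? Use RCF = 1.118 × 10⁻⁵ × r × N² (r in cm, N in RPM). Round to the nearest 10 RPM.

r = 21.2 / 2 = 10.6 cm
Current RCF = 1.118 × 10⁻⁵ × 10.6 × (19530)² = 1.118 × 10⁻⁵ × 10.6 × 381,420,900 ≈ 45,201.4 × g
Target RCF = 45,201.4 − 17,000 = 28,201.4 × g
N² = 28,201.4 / (11.8508 × 10⁻⁵) = 237,970,432
N ≈ √237,970,432 ≈ 15,426.3

N₂ ≈ 15430 RPM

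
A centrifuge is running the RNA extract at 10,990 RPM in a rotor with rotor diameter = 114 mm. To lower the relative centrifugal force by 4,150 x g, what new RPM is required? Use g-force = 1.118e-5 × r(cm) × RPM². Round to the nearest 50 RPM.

r = 114 mm / 2 = 57 mm = 5.7 cm
Current RCF = 1.118 × 10⁻⁵ × 5.7 × (10990)² = 1.118 × 10⁻⁵ × 5.7 × 120,780,100 ≈ 7,696.8 × g
Target RCF = 7,696.8 − 4,150 = 3,546.8 × g
N² = 3,546.8 / (6.3726 × 10⁻⁵) = 55,657,032
N ≈ √55,657,032 ≈ 7,460.4

7450 RPM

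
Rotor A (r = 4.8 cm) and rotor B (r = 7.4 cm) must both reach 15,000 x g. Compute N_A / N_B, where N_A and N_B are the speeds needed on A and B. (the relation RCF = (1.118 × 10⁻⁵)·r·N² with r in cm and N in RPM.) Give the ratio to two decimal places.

At fixed RCF, N ∝ 1/√r, so N_A/N_B = √(r_B/r_A) = √(7.4/4.8) = √1.541667 = 1.2416.

1.24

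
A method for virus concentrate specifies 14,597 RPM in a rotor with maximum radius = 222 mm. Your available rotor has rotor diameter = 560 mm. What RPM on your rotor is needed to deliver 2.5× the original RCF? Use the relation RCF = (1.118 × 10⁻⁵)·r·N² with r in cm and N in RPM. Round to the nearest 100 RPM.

Original rotor: r = 222 mm = 22.2 cm
RCF_original = 1.118 × 10⁻⁵ × 22.2 × (14597)² = 1.118 × 10⁻⁵ × 22.2 × 213,072,409 ≈ 52,883.7 × g
Target RCF = 2.5 × 52,883.7 ≈ 132,209.2 × g
Your rotor: r = 560 mm / 2 = 280 mm = 28 cm
132,209.2 = 1.118 × 10⁻⁵ × 28 × N²
N² = 132,209.2 / (31.304 × 10⁻⁵) = 422,339,637
N ≈ √422,339,637 ≈ 20,550.9

20600 RPM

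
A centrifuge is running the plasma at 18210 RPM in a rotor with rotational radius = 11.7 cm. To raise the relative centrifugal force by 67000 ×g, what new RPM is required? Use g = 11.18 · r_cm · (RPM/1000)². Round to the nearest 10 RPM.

≈ 29050 RPM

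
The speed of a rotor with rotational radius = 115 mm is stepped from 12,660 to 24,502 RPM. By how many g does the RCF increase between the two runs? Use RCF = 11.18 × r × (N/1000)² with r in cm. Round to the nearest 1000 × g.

≈ 57000 g

r = 115 mm = 11.5 cm
RCF₁ = 11.18 × 11.5 × (12.66)² = 11.18 × 11.5 × 160.2756 ≈ 20,606.6 × g
RCF₂ = 11.18 × 11.5 × (24.502)² = 11.18 × 11.5 × 600.348004 ≈ 77,186.7 × g
Increase = 77,186.7 − 20,606.6 = 56,580.1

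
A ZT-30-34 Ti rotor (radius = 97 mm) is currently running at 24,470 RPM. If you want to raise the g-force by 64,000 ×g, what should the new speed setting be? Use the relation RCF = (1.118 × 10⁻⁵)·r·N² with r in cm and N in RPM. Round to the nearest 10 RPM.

34480 RPM

r = 97 mm = 9.7 cm
Current RCF = 1.118 × 10⁻⁵ × 9.7 × (24470)² = 1.118 × 10⁻⁵ × 9.7 × 598,780,900 ≈ 64,935.4 × g
Target RCF = 64,935.4 + 64,000 = 128,935.4 × g
N² = 128,935.4 / (10.8446 × 10⁻⁵) = 1,188,936,429
N ≈ √1,188,936,429 ≈ 34,481.0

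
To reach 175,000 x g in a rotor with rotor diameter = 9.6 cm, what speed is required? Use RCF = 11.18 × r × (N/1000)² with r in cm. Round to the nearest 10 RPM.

r = 9.6 / 2 = 4.8 cm
RCF = 11.18 × r × (N/1000)²
175,000 = 11.18 × 4.8 × (N/1000)²
(N/1000)² = 175,000 / 53.664 = 3261.032
N = 1000 × √3261.032 ≈ 57,105.4

N ≈ 57110 RPM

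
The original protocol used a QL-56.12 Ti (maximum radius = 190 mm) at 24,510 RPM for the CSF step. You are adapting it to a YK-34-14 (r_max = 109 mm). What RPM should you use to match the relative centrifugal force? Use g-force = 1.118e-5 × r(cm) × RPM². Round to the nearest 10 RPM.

≈ 32360 RPM

Original rotor: r = 190 mm = 19.0 cm
RCF_original = 1.118 × 10⁻⁵ × 19 × (24510)² = 1.118 × 10⁻⁵ × 19 × 600,740,100 ≈ 127,609.2 × g
Your rotor: r = 109 mm = 10.9 cm
127,609.2 = 1.118 × 10⁻⁵ × 10.9 × N²
N² = 127,609.2 / (12.1862 × 10⁻⁵) = 1,047,161,543
N ≈ √1,047,161,543 ≈ 32,359.9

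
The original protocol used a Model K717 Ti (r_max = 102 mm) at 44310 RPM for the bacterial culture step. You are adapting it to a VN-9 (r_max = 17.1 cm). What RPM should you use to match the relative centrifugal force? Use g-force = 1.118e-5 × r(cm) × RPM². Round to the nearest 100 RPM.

≈ 34200 RPM

Original rotor: r = 102 mm = 10.2 cm
RCF_original = 1.118 × 10⁻⁵ × 10.2 × (44310)² = 1.118 × 10⁻⁵ × 10.2 × 1,963,376,100 ≈ 223,895.6 × g
223,895.6 = 1.118 × 10⁻⁵ × 17.1 × N²
N² = 223,895.6 / (19.1178 × 10⁻⁵) = 1,171,136,846
N ≈ √1,171,136,846 ≈ 34,221.9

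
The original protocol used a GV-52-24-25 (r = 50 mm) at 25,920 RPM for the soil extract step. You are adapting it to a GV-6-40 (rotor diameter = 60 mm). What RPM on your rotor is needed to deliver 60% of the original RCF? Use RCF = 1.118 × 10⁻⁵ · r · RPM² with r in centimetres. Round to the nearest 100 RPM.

Original rotor: r = 50 mm = 5.0 cm
RCF = 1.118 × 10⁻⁵ × r × N²
RCF_original = 1.118 × 10⁻⁵ × 5 × (25920)² = 1.118 × 10⁻⁵ × 5 × 671,846,400 ≈ 37,556.2 × g
Target RCF = 0.6 × 37,556.2 ≈ 22,533.7 × g
Your rotor: r = 60 mm / 2 = 30 mm = 3 cm
22,533.7 = 1.118 × 10⁻⁵ × 3 × N²
N² = 22,533.7 / (3.354 × 10⁻⁵) = 671,845,558
N ≈ √671,845,558 ≈ 25,920.0

25900 RPM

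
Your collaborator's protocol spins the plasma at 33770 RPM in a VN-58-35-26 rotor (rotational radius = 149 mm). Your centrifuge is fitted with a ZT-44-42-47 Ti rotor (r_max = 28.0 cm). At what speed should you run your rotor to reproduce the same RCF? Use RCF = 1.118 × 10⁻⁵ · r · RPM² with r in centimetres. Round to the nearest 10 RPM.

24630 RPM

Original rotor: r = 149 mm = 14.9 cm
RCF_original = 1.118 × 10⁻⁵ × 14.9 × (33770)² = 1.118 × 10⁻⁵ × 14.9 × 1,140,412,900 ≈ 189,972.3 × g
189,972.3 = 1.118 × 10⁻⁵ × 28 × N²
N² = 189,972.3 / (31.304 × 10⁻⁵) = 606,862,701
N ≈ √606,862,701 ≈ 24,634.6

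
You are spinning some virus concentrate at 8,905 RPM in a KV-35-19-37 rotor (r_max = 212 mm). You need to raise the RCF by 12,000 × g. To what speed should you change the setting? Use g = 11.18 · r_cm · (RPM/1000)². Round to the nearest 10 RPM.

r = 212 mm = 21.2 cm
Current RCF = 11.18 × 21.2 × (8.905)² = 11.18 × 21.2 × 79.299025 ≈ 18,795.1 × g
Target RCF = 18,795.1 + 12,000 = 30,795.1 × g
(N/1000)² = 30,795.1 / 237.016 = 129.9284
N = 1000 × √129.9284 ≈ 11,398.6

N₂ ≈ 11400 RPM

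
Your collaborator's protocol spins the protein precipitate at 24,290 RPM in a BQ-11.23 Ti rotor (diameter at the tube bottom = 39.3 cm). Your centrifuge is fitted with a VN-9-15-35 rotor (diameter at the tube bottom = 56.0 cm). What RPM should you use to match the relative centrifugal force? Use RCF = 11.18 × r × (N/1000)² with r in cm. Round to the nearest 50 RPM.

Original rotor: r = 39.3 / 2 = 19.65 cm
RCF_original = 11.18 × 19.65 × (24.29)² = 11.18 × 19.65 × 590.0041 ≈ 129,616.2 × g
Your rotor: r = 56.0 / 2 = 28 cm
129,616.2 = 11.18 × 28 × (N/1000)²
(N/1000)² = 129,616.2 / 313.04 = 414.0564
N = 1000 × √414.0564 ≈ 20,348.4

20350 RPM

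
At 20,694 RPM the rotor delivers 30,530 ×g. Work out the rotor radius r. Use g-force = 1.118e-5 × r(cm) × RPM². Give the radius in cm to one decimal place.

30530 = 1.118 × 10⁻⁵ × r × (20694)²
r = 30530 / (1.118 × 10⁻⁵ × 428,241,636) = 30530 / 4787.741 ≈ 6.377 cm

≈ 6.4 cm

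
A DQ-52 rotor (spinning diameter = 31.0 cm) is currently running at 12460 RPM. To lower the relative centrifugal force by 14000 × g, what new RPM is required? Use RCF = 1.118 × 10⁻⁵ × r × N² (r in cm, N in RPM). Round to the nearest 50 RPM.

r = 31.0 / 2 = 15.5 cm
Current RCF = 1.118 × 10⁻⁵ × 15.5 × (12460)² = 1.118 × 10⁻⁵ × 15.5 × 155,251,600 ≈ 26,903.5 × g
Target RCF = 26,903.5 − 14,000 = 12,903.5 × g
N² = 12,903.5 / (17.329 × 10⁻⁵) = 74,461,885
N ≈ √74,461,885 ≈ 8,629.1

8650 RPM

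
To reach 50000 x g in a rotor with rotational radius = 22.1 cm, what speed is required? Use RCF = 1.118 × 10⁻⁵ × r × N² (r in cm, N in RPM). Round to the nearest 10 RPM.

14230 RPM

50,000 = 1.118 × 10⁻⁵ × 22.1 × N²
N² = 50,000 / (24.7078 × 10⁻⁵) = 202,365,245
N ≈ √202,365,245 ≈ 14,225.5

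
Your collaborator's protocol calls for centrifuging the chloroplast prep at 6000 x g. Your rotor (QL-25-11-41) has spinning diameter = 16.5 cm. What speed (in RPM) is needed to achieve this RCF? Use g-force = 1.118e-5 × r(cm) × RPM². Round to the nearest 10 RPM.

r = 16.5 / 2 = 8.25 cm
6,000 = 1.118 × 10⁻⁵ × 8.25 × N²
N² = 6,000 / (9.2235 × 10⁻⁵) = 65,051,228
N ≈ √65,051,228 ≈ 8,065.4

N ≈ 8070 RPM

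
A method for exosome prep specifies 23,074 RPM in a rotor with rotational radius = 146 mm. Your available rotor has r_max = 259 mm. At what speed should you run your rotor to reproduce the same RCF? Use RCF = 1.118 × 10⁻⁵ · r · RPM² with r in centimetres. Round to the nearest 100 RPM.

Original rotor: r = 146 mm = 14.6 cm
RCF_original = 1.118 × 10⁻⁵ × 14.6 × (23074)² = 1.118 × 10⁻⁵ × 14.6 × 532,409,476 ≈ 86,904.1 × g
Your rotor: r = 259 mm = 25.9 cm
86,904.1 = 1.118 × 10⁻⁵ × 25.9 × N²
N² = 86,904.1 / (28.9562 × 10⁻⁵) = 300,122,599
N ≈ √300,122,599 ≈ 17,324.0

17300 RPM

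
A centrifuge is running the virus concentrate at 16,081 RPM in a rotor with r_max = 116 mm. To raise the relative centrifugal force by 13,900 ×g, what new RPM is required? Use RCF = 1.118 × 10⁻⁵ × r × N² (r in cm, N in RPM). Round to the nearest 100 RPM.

N₂ ≈ 19100 RPM

r = 116 mm = 11.6 cm
Current RCF = 1.118 × 10⁻⁵ × 11.6 × (16081)² = 1.118 × 10⁻⁵ × 11.6 × 258,598,561 ≈ 33,537.1 × g
Target RCF = 33,537.1 + 13,900 = 47,437.1 × g
N² = 47,437.1 / (12.9688 × 10⁻⁵) = 365,778,638
N ≈ √365,778,638 ≈ 19,125.3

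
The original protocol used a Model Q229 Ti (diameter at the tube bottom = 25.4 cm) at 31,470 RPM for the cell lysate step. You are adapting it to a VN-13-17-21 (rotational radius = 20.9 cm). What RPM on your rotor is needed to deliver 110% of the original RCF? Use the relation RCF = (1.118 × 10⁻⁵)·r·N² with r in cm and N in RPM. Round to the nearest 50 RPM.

≈ 25750 RPM

Original rotor: r = 25.4 / 2 = 12.7 cm
RCF_original = 1.118 × 10⁻⁵ × 12.7 × (31470)² = 1.118 × 10⁻⁵ × 12.7 × 990,360,900 ≈ 140,617.4 × g
Target RCF = 1.1 × 140,617.4 ≈ 154,679.1 × g
154,679.1 = 1.118 × 10⁻⁵ × 20.9 × N²
N² = 154,679.1 / (23.3662 × 10⁻⁵) = 661,977,985
N ≈ √661,977,985 ≈ 25,728.9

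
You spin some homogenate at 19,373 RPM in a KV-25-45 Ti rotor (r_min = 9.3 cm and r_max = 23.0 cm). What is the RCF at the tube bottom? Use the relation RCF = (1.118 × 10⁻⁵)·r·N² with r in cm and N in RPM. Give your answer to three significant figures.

RCF ≈ 96500 × g

Use r_max = 23.0 cm.
RCF = 1.118 × 10⁻⁵ × 23 × (19373)² = 1.118 × 10⁻⁵ × 23 × 375,313,129 ≈ 96,508 × g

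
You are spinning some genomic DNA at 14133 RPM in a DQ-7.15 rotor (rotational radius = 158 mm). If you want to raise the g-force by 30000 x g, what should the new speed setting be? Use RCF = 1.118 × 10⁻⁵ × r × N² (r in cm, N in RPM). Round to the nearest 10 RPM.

N₂ ≈ 19220 RPM

r = 158 mm = 15.8 cm
Current RCF = 1.118 × 10⁻⁵ × 15.8 × (14133)² = 1.118 × 10⁻⁵ × 15.8 × 199,741,689 ≈ 35,283.2 × g
Target RCF = 35,283.2 + 30,000 = 65,283.2 × g
N² = 65,283.2 / (17.6644 × 10⁻⁵) = 369,574,964
N ≈ √369,574,964 ≈ 19,224.3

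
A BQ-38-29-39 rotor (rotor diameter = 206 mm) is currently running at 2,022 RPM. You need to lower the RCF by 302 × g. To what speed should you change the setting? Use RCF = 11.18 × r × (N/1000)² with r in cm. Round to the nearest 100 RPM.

r = 206 mm / 2 = 103 mm = 10.3 cm
Current RCF = 11.18 × 10.3 × (2.022)² = 11.18 × 10.3 × 4.088484 ≈ 470.8 × g
Target RCF = 470.8 − 302 = 168.8 × g
(N/1000)² = 168.8 / 115.154 = 1.465863
N = 1000 × √1.465863 ≈ 1,210.7

≈ 1200 RPM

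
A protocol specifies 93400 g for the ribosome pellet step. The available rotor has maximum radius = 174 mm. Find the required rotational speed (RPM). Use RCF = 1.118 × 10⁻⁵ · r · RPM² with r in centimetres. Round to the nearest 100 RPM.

≈ 21900 RPM

r = 174 mm = 17.4 cm
RCF = 1.118 × 10⁻⁵ × r × N²
93,400 = 1.118 × 10⁻⁵ × 17.4 × N²
N² = 93,400 / (19.4532 × 10⁻⁵) = 480,126,663
N ≈ √480,126,663 ≈ 21,911.8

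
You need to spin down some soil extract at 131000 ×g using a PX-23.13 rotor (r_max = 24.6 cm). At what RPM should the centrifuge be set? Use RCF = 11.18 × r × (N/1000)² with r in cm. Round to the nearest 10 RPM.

131,000 = 11.18 × 24.6 × (N/1000)²
(N/1000)² = 131,000 / 275.028 = 476.3151
N = 1000 × √476.3151 ≈ 21,824.6

≈ 21820 RPM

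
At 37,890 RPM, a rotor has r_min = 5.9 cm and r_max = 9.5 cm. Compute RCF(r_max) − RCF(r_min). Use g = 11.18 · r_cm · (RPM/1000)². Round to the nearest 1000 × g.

≈ 58000 × g

RCF_max = 11.18 × 9.5 × (37.89)² = 11.18 × 9.5 × 1,435.6521 ≈ 152,480.6 × g
RCF_min = 11.18 × 5.9 × (37.89)² = 11.18 × 5.9 × 1,435.6521 ≈ 94,698.5 × g
ΔRCF = 152,480.6 − 94,698.5 = 57,782.1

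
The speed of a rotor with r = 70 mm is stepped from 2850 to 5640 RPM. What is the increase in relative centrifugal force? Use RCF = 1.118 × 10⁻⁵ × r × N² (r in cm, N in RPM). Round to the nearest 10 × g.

≈ 1850 g

r = 70 mm = 7.0 cm
RCF₁ = 1.118 × 10⁻⁵ × 7 × (2850)² = 1.118 × 10⁻⁵ × 7 × 8,122,500 ≈ 635.7 × g
RCF₂ = 1.118 × 10⁻⁵ × 7 × (5640)² = 1.118 × 10⁻⁵ × 7 × 31,809,600 ≈ 2,489.4 × g
Increase = 2,489.4 − 635.7 = 1,853.7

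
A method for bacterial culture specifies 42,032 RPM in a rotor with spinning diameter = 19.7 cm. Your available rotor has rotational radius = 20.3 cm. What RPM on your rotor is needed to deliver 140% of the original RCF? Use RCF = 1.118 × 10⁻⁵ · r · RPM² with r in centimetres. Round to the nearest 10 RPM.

≈ 34640 RPM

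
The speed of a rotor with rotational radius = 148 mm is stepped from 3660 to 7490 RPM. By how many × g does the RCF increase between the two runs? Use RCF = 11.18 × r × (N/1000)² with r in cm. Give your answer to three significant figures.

≈ 7070 × g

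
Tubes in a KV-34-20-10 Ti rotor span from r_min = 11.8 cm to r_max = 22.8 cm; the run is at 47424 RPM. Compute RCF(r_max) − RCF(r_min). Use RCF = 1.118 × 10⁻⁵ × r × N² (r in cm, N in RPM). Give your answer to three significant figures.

≈ 277000 ×g

ΔRCF = 1.118 × 10⁻⁵ × (r_max − r_min) × N² = 1.118 × 10⁻⁵ × 11.0 × 2,249,035,776 ≈ 276,586.4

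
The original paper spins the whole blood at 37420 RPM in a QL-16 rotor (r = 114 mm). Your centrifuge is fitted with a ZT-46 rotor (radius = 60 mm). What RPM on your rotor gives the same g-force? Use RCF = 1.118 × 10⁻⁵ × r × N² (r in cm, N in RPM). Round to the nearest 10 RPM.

Original rotor: r = 114 mm = 11.4 cm
RCF_original = 1.118 × 10⁻⁵ × 11.4 × (37420)² = 1.118 × 10⁻⁵ × 11.4 × 1,400,256,400 ≈ 178,465.5 × g
Your rotor: r = 60 mm = 6.0 cm
178,465.5 = 1.118 × 10⁻⁵ × 6 × N²
N² = 178,465.5 / (6.708 × 10⁻⁵) = 2,660,487,478
N ≈ √2,660,487,478 ≈ 51,579.9

51580 RPM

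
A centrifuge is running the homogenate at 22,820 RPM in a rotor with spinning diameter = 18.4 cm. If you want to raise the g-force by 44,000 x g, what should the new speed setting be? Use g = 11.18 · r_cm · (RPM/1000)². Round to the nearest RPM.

30798 RPM

r = 18.4 / 2 = 9.2 cm
Current RCF = 11.18 × 9.2 × (22.82)² = 11.18 × 9.2 × 520.7524 ≈ 53,562.5 × g
Target RCF = 53,562.5 + 44,000 = 97,562.5 × g
(N/1000)² = 97,562.5 / 102.856 = 948.5348
N = 1000 × √948.5348 ≈ 30,798.3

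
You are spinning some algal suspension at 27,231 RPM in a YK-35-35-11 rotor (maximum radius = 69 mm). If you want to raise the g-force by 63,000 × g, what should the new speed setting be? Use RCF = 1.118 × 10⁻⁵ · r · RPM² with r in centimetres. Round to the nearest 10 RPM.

≈ 39470 RPM

r = 69 mm = 6.9 cm
Current RCF = 1.118 × 10⁻⁵ × 6.9 × (27231)² = 1.118 × 10⁻⁵ × 6.9 × 741,527,361 ≈ 57,202.9 × g
Target RCF = 57,202.9 + 63,000 = 120,202.9 × g
N² = 120,202.9 / (7.7142 × 10⁻⁵) = 1,558,203,054
N ≈ √1,558,203,054 ≈ 39,474.1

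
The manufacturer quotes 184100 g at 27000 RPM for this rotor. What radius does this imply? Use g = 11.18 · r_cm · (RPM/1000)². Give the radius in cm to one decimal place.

≈ 22.6 cm

184100 = 11.18 × r × (27)²
r = 184100 / (11.18 × 729) = 184100 / 8150.22 ≈ 22.588 cm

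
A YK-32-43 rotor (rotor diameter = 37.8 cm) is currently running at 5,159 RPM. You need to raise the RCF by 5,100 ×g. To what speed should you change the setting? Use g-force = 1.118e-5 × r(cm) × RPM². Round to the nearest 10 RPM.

r = 37.8 / 2 = 18.9 cm
Current RCF = 1.118 × 10⁻⁵ × 18.9 × (5159)² = 1.118 × 10⁻⁵ × 18.9 × 26,615,281 ≈ 5,623.9 × g
Target RCF = 5,623.9 + 5,100 = 10,723.9 × g
N² = 10,723.9 / (21.1302 × 10⁻⁵) = 50,751,531
N ≈ √50,751,531 ≈ 7,124.0

7120 RPM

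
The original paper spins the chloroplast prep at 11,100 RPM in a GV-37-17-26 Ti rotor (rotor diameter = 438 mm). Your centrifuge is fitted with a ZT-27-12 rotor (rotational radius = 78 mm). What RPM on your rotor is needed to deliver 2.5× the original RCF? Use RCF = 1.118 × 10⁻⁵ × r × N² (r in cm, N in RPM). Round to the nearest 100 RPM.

Original rotor: r = 438 mm / 2 = 219 mm = 21.9 cm
RCF_original = 1.118 × 10⁻⁵ × 21.9 × (11100)² = 1.118 × 10⁻⁵ × 21.9 × 123,210,000 ≈ 30,167 × g
Target RCF = 2.5 × 30,167 ≈ 75,417.5 × g
Your rotor: r = 78 mm = 7.8 cm
75,417.5 = 1.118 × 10⁻⁵ × 7.8 × N²
N² = 75,417.5 / (8.7204 × 10⁻⁵) = 864,839,916
N ≈ √864,839,916 ≈ 29,408.2

29400 RPM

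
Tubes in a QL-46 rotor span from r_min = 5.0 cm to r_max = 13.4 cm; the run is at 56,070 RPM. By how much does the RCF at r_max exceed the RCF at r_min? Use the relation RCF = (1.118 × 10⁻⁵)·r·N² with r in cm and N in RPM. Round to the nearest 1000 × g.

ΔRCF = 1.118 × 10⁻⁵ × (r_max − r_min) × N² = 1.118 × 10⁻⁵ × 8.4 × 3,143,844,900 ≈ 295,244.8

≈ 295000 g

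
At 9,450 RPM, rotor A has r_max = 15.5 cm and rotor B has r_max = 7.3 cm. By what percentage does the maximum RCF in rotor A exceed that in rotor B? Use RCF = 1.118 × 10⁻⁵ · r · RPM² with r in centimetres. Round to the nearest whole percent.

At equal RPM, RCF scales linearly with r: ratio = 15.5 / 7.3 = 2.1233.
So rotor A delivers 112.3% more g-force.

112%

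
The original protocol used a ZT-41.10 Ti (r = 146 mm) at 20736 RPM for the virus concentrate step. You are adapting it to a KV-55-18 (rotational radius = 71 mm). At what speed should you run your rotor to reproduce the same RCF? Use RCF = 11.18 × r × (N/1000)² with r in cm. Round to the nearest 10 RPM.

Original rotor: r = 146 mm = 14.6 cm
RCF = 11.18 × r × (N/1000)²
RCF_original = 11.18 × 14.6 × (20.736)² = 11.18 × 14.6 × 429.981696 ≈ 70,185.1 × g
Your rotor: r = 71 mm = 7.1 cm
70,185.1 = 11.18 × 7.1 × (N/1000)²
(N/1000)² = 70,185.1 / 79.378 = 884.1883
N = 1000 × √884.1883 ≈ 29,735.3

≈ 29740 RPM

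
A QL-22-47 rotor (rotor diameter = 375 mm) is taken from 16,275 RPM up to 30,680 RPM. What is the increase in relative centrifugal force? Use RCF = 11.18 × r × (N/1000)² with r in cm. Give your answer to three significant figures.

r = 375 mm / 2 = 187.5 mm = 18.75 cm
RCF₁ = 11.18 × 18.75 × (16.275)² = 11.18 × 18.75 × 264.875625 ≈ 55,524.6 × g
RCF₂ = 11.18 × 18.75 × (30.68)² = 11.18 × 18.75 × 941.2624 ≈ 197,312.1 × g
Increase = 197,312.1 − 55,524.6 = 141,787.5

≈ 142000 ×g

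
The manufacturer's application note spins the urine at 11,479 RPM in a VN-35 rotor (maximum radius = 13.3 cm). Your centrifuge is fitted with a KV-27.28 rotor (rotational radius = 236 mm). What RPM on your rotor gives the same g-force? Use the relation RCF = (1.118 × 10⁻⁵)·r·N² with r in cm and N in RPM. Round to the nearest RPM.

RCF = 1.118 × 10⁻⁵ × r × N²
RCF_original = 1.118 × 10⁻⁵ × 13.3 × (11479)² = 1.118 × 10⁻⁵ × 13.3 × 131,767,441 ≈ 19,593 × g
Your rotor: r = 236 mm = 23.6 cm
19,593 = 1.118 × 10⁻⁵ × 23.6 × N²
N² = 19,593 / (26.3848 × 10⁻⁵) = 74,258,664
N ≈ √74,258,664 ≈ 8,617.3

≈ 8617 RPM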